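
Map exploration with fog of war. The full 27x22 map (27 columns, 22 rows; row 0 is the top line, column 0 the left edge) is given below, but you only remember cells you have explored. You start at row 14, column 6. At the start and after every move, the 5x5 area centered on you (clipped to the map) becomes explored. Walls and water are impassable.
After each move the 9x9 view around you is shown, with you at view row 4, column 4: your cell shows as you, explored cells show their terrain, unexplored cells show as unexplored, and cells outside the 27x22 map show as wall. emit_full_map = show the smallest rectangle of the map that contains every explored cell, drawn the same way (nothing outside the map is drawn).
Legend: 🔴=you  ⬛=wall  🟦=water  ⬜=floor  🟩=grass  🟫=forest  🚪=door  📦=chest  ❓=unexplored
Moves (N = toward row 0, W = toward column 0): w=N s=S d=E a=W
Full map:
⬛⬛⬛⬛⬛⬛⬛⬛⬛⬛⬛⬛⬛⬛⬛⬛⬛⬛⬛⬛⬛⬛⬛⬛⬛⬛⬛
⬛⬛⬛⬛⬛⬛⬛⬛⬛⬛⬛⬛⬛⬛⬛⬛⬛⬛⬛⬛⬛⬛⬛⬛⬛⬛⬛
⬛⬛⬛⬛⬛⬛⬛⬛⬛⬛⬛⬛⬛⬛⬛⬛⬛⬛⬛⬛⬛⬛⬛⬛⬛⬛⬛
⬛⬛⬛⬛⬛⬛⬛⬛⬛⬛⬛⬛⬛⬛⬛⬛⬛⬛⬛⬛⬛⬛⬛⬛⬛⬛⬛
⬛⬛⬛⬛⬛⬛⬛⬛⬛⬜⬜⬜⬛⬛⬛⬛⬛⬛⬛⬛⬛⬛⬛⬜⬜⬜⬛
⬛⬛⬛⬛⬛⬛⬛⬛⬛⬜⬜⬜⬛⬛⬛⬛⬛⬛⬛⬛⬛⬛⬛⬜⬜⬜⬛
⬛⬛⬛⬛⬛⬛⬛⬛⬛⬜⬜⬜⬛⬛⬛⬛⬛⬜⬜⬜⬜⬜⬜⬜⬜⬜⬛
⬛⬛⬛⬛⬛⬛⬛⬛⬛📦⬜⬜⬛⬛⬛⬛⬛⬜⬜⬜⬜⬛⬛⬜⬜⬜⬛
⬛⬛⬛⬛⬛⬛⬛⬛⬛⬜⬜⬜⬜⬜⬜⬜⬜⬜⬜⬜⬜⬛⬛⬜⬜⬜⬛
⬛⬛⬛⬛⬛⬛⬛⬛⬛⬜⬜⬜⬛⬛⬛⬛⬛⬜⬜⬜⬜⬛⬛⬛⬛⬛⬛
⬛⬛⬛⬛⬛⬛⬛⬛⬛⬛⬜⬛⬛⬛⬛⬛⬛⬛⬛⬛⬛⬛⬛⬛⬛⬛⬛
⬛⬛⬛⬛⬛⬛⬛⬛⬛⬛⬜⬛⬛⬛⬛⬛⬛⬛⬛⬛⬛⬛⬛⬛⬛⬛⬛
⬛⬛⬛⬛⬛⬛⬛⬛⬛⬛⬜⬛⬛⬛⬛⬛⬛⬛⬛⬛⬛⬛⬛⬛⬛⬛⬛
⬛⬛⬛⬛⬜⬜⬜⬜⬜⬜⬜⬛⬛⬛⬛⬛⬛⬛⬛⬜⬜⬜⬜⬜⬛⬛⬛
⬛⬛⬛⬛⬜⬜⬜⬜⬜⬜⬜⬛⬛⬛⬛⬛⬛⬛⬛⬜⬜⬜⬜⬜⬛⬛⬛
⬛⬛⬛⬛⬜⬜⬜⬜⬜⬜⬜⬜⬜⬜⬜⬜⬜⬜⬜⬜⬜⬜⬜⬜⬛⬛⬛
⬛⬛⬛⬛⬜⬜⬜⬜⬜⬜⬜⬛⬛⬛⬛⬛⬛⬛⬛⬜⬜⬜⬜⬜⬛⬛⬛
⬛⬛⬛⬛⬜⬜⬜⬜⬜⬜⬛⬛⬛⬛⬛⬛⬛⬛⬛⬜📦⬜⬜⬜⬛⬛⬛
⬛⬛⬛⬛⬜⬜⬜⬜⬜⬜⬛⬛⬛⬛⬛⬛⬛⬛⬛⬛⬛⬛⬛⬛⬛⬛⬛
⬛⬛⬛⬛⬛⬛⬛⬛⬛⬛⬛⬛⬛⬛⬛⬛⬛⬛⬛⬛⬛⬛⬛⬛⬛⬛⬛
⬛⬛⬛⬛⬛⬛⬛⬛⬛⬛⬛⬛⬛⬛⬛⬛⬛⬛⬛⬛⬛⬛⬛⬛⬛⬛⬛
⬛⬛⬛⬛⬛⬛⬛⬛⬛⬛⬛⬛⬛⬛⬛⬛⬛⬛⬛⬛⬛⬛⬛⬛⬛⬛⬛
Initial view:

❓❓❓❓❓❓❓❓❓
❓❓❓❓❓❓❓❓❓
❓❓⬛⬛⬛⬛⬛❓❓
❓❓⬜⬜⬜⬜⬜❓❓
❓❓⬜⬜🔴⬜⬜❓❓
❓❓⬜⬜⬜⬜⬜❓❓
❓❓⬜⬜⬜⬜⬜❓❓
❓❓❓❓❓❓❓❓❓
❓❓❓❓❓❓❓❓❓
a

❓❓❓❓❓❓❓❓❓
❓❓❓❓❓❓❓❓❓
❓❓⬛⬛⬛⬛⬛⬛❓
❓❓⬛⬜⬜⬜⬜⬜❓
❓❓⬛⬜🔴⬜⬜⬜❓
❓❓⬛⬜⬜⬜⬜⬜❓
❓❓⬛⬜⬜⬜⬜⬜❓
❓❓❓❓❓❓❓❓❓
❓❓❓❓❓❓❓❓❓

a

❓❓❓❓❓❓❓❓❓
❓❓❓❓❓❓❓❓❓
❓❓⬛⬛⬛⬛⬛⬛⬛
❓❓⬛⬛⬜⬜⬜⬜⬜
❓❓⬛⬛🔴⬜⬜⬜⬜
❓❓⬛⬛⬜⬜⬜⬜⬜
❓❓⬛⬛⬜⬜⬜⬜⬜
❓❓❓❓❓❓❓❓❓
❓❓❓❓❓❓❓❓❓

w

❓❓❓❓❓❓❓❓❓
❓❓❓❓❓❓❓❓❓
❓❓⬛⬛⬛⬛⬛❓❓
❓❓⬛⬛⬛⬛⬛⬛⬛
❓❓⬛⬛🔴⬜⬜⬜⬜
❓❓⬛⬛⬜⬜⬜⬜⬜
❓❓⬛⬛⬜⬜⬜⬜⬜
❓❓⬛⬛⬜⬜⬜⬜⬜
❓❓❓❓❓❓❓❓❓

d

❓❓❓❓❓❓❓❓❓
❓❓❓❓❓❓❓❓❓
❓⬛⬛⬛⬛⬛⬛❓❓
❓⬛⬛⬛⬛⬛⬛⬛❓
❓⬛⬛⬜🔴⬜⬜⬜❓
❓⬛⬛⬜⬜⬜⬜⬜❓
❓⬛⬛⬜⬜⬜⬜⬜❓
❓⬛⬛⬜⬜⬜⬜⬜❓
❓❓❓❓❓❓❓❓❓

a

❓❓❓❓❓❓❓❓❓
❓❓❓❓❓❓❓❓❓
❓❓⬛⬛⬛⬛⬛⬛❓
❓❓⬛⬛⬛⬛⬛⬛⬛
❓❓⬛⬛🔴⬜⬜⬜⬜
❓❓⬛⬛⬜⬜⬜⬜⬜
❓❓⬛⬛⬜⬜⬜⬜⬜
❓❓⬛⬛⬜⬜⬜⬜⬜
❓❓❓❓❓❓❓❓❓

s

❓❓❓❓❓❓❓❓❓
❓❓⬛⬛⬛⬛⬛⬛❓
❓❓⬛⬛⬛⬛⬛⬛⬛
❓❓⬛⬛⬜⬜⬜⬜⬜
❓❓⬛⬛🔴⬜⬜⬜⬜
❓❓⬛⬛⬜⬜⬜⬜⬜
❓❓⬛⬛⬜⬜⬜⬜⬜
❓❓❓❓❓❓❓❓❓
❓❓❓❓❓❓❓❓❓

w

❓❓❓❓❓❓❓❓❓
❓❓❓❓❓❓❓❓❓
❓❓⬛⬛⬛⬛⬛⬛❓
❓❓⬛⬛⬛⬛⬛⬛⬛
❓❓⬛⬛🔴⬜⬜⬜⬜
❓❓⬛⬛⬜⬜⬜⬜⬜
❓❓⬛⬛⬜⬜⬜⬜⬜
❓❓⬛⬛⬜⬜⬜⬜⬜
❓❓❓❓❓❓❓❓❓

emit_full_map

⬛⬛⬛⬛⬛⬛❓
⬛⬛⬛⬛⬛⬛⬛
⬛⬛🔴⬜⬜⬜⬜
⬛⬛⬜⬜⬜⬜⬜
⬛⬛⬜⬜⬜⬜⬜
⬛⬛⬜⬜⬜⬜⬜

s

❓❓❓❓❓❓❓❓❓
❓❓⬛⬛⬛⬛⬛⬛❓
❓❓⬛⬛⬛⬛⬛⬛⬛
❓❓⬛⬛⬜⬜⬜⬜⬜
❓❓⬛⬛🔴⬜⬜⬜⬜
❓❓⬛⬛⬜⬜⬜⬜⬜
❓❓⬛⬛⬜⬜⬜⬜⬜
❓❓❓❓❓❓❓❓❓
❓❓❓❓❓❓❓❓❓

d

❓❓❓❓❓❓❓❓❓
❓⬛⬛⬛⬛⬛⬛❓❓
❓⬛⬛⬛⬛⬛⬛⬛❓
❓⬛⬛⬜⬜⬜⬜⬜❓
❓⬛⬛⬜🔴⬜⬜⬜❓
❓⬛⬛⬜⬜⬜⬜⬜❓
❓⬛⬛⬜⬜⬜⬜⬜❓
❓❓❓❓❓❓❓❓❓
❓❓❓❓❓❓❓❓❓

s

❓⬛⬛⬛⬛⬛⬛❓❓
❓⬛⬛⬛⬛⬛⬛⬛❓
❓⬛⬛⬜⬜⬜⬜⬜❓
❓⬛⬛⬜⬜⬜⬜⬜❓
❓⬛⬛⬜🔴⬜⬜⬜❓
❓⬛⬛⬜⬜⬜⬜⬜❓
❓❓⬛⬜⬜⬜⬜❓❓
❓❓❓❓❓❓❓❓❓
❓❓❓❓❓❓❓❓❓

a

❓❓⬛⬛⬛⬛⬛⬛❓
❓❓⬛⬛⬛⬛⬛⬛⬛
❓❓⬛⬛⬜⬜⬜⬜⬜
❓❓⬛⬛⬜⬜⬜⬜⬜
❓❓⬛⬛🔴⬜⬜⬜⬜
❓❓⬛⬛⬜⬜⬜⬜⬜
❓❓⬛⬛⬜⬜⬜⬜❓
❓❓❓❓❓❓❓❓❓
❓❓❓❓❓❓❓❓❓

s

❓❓⬛⬛⬛⬛⬛⬛⬛
❓❓⬛⬛⬜⬜⬜⬜⬜
❓❓⬛⬛⬜⬜⬜⬜⬜
❓❓⬛⬛⬜⬜⬜⬜⬜
❓❓⬛⬛🔴⬜⬜⬜⬜
❓❓⬛⬛⬜⬜⬜⬜❓
❓❓⬛⬛⬜⬜⬜❓❓
❓❓❓❓❓❓❓❓❓
❓❓❓❓❓❓❓❓❓

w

❓❓⬛⬛⬛⬛⬛⬛❓
❓❓⬛⬛⬛⬛⬛⬛⬛
❓❓⬛⬛⬜⬜⬜⬜⬜
❓❓⬛⬛⬜⬜⬜⬜⬜
❓❓⬛⬛🔴⬜⬜⬜⬜
❓❓⬛⬛⬜⬜⬜⬜⬜
❓❓⬛⬛⬜⬜⬜⬜❓
❓❓⬛⬛⬜⬜⬜❓❓
❓❓❓❓❓❓❓❓❓

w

❓❓❓❓❓❓❓❓❓
❓❓⬛⬛⬛⬛⬛⬛❓
❓❓⬛⬛⬛⬛⬛⬛⬛
❓❓⬛⬛⬜⬜⬜⬜⬜
❓❓⬛⬛🔴⬜⬜⬜⬜
❓❓⬛⬛⬜⬜⬜⬜⬜
❓❓⬛⬛⬜⬜⬜⬜⬜
❓❓⬛⬛⬜⬜⬜⬜❓
❓❓⬛⬛⬜⬜⬜❓❓

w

❓❓❓❓❓❓❓❓❓
❓❓❓❓❓❓❓❓❓
❓❓⬛⬛⬛⬛⬛⬛❓
❓❓⬛⬛⬛⬛⬛⬛⬛
❓❓⬛⬛🔴⬜⬜⬜⬜
❓❓⬛⬛⬜⬜⬜⬜⬜
❓❓⬛⬛⬜⬜⬜⬜⬜
❓❓⬛⬛⬜⬜⬜⬜⬜
❓❓⬛⬛⬜⬜⬜⬜❓

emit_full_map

⬛⬛⬛⬛⬛⬛❓
⬛⬛⬛⬛⬛⬛⬛
⬛⬛🔴⬜⬜⬜⬜
⬛⬛⬜⬜⬜⬜⬜
⬛⬛⬜⬜⬜⬜⬜
⬛⬛⬜⬜⬜⬜⬜
⬛⬛⬜⬜⬜⬜❓
⬛⬛⬜⬜⬜❓❓

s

❓❓❓❓❓❓❓❓❓
❓❓⬛⬛⬛⬛⬛⬛❓
❓❓⬛⬛⬛⬛⬛⬛⬛
❓❓⬛⬛⬜⬜⬜⬜⬜
❓❓⬛⬛🔴⬜⬜⬜⬜
❓❓⬛⬛⬜⬜⬜⬜⬜
❓❓⬛⬛⬜⬜⬜⬜⬜
❓❓⬛⬛⬜⬜⬜⬜❓
❓❓⬛⬛⬜⬜⬜❓❓

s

❓❓⬛⬛⬛⬛⬛⬛❓
❓❓⬛⬛⬛⬛⬛⬛⬛
❓❓⬛⬛⬜⬜⬜⬜⬜
❓❓⬛⬛⬜⬜⬜⬜⬜
❓❓⬛⬛🔴⬜⬜⬜⬜
❓❓⬛⬛⬜⬜⬜⬜⬜
❓❓⬛⬛⬜⬜⬜⬜❓
❓❓⬛⬛⬜⬜⬜❓❓
❓❓❓❓❓❓❓❓❓


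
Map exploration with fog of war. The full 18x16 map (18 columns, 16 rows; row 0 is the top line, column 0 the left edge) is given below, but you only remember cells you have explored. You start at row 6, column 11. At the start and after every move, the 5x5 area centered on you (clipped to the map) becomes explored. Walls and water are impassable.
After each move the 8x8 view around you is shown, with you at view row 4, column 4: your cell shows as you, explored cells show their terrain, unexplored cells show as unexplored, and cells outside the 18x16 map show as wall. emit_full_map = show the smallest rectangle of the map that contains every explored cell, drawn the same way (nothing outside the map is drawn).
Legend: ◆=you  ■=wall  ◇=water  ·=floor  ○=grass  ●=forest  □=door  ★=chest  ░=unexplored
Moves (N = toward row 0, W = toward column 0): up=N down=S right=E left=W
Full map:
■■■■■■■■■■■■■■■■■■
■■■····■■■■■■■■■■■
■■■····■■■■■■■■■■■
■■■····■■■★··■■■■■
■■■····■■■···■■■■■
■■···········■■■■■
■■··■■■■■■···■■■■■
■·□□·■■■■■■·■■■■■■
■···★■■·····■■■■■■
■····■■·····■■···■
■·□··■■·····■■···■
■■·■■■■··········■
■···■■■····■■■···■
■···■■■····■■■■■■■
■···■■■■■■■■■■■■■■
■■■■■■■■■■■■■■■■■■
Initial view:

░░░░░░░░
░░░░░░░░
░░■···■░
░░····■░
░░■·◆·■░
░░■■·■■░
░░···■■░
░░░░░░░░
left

░░░░░░░░
░░░░░░░░
░░■■···■
░░·····■
░░■■◆··■
░░■■■·■■
░░····■■
░░░░░░░░

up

░░░░░░░░
░░░░░░░░
░░■■★··░
░░■■···■
░░··◆··■
░░■■···■
░░■■■·■■
░░····■■

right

░░░░░░░░
░░░░░░░░
░■■★··■░
░■■···■░
░···◆·■░
░■■···■░
░■■■·■■░
░····■■░

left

░░░░░░░░
░░░░░░░░
░░■■★··■
░░■■···■
░░··◆··■
░░■■···■
░░■■■·■■
░░····■■

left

░░░░░░░░
░░░░░░░░
░░■■■★··
░░■■■···
░░··◆···
░░■■■···
░░■■■■·■
░░░····■

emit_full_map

■■■★··■
■■■···■
··◆···■
■■■···■
■■■■·■■
░····■■

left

░░░░░░░░
░░░░░░░░
░░·■■■★·
░░·■■■··
░░··◆···
░░■■■■··
░░■■■■■·
░░░░····

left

░░░░░░░░
░░░░░░░░
░░··■■■★
░░··■■■·
░░··◆···
░░■■■■■·
░░■■■■■■
░░░░░···

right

░░░░░░░░
░░░░░░░░
░··■■■★·
░··■■■··
░···◆···
░■■■■■··
░■■■■■■·
░░░░····

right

░░░░░░░░
░░░░░░░░
··■■■★··
··■■■···
····◆···
■■■■■···
■■■■■■·■
░░░····■

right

░░░░░░░░
░░░░░░░░
·■■■★··■
·■■■···■
····◆··■
■■■■···■
■■■■■·■■
░░····■■

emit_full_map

··■■■★··■
··■■■···■
·····◆··■
■■■■■···■
■■■■■■·■■
░░░····■■


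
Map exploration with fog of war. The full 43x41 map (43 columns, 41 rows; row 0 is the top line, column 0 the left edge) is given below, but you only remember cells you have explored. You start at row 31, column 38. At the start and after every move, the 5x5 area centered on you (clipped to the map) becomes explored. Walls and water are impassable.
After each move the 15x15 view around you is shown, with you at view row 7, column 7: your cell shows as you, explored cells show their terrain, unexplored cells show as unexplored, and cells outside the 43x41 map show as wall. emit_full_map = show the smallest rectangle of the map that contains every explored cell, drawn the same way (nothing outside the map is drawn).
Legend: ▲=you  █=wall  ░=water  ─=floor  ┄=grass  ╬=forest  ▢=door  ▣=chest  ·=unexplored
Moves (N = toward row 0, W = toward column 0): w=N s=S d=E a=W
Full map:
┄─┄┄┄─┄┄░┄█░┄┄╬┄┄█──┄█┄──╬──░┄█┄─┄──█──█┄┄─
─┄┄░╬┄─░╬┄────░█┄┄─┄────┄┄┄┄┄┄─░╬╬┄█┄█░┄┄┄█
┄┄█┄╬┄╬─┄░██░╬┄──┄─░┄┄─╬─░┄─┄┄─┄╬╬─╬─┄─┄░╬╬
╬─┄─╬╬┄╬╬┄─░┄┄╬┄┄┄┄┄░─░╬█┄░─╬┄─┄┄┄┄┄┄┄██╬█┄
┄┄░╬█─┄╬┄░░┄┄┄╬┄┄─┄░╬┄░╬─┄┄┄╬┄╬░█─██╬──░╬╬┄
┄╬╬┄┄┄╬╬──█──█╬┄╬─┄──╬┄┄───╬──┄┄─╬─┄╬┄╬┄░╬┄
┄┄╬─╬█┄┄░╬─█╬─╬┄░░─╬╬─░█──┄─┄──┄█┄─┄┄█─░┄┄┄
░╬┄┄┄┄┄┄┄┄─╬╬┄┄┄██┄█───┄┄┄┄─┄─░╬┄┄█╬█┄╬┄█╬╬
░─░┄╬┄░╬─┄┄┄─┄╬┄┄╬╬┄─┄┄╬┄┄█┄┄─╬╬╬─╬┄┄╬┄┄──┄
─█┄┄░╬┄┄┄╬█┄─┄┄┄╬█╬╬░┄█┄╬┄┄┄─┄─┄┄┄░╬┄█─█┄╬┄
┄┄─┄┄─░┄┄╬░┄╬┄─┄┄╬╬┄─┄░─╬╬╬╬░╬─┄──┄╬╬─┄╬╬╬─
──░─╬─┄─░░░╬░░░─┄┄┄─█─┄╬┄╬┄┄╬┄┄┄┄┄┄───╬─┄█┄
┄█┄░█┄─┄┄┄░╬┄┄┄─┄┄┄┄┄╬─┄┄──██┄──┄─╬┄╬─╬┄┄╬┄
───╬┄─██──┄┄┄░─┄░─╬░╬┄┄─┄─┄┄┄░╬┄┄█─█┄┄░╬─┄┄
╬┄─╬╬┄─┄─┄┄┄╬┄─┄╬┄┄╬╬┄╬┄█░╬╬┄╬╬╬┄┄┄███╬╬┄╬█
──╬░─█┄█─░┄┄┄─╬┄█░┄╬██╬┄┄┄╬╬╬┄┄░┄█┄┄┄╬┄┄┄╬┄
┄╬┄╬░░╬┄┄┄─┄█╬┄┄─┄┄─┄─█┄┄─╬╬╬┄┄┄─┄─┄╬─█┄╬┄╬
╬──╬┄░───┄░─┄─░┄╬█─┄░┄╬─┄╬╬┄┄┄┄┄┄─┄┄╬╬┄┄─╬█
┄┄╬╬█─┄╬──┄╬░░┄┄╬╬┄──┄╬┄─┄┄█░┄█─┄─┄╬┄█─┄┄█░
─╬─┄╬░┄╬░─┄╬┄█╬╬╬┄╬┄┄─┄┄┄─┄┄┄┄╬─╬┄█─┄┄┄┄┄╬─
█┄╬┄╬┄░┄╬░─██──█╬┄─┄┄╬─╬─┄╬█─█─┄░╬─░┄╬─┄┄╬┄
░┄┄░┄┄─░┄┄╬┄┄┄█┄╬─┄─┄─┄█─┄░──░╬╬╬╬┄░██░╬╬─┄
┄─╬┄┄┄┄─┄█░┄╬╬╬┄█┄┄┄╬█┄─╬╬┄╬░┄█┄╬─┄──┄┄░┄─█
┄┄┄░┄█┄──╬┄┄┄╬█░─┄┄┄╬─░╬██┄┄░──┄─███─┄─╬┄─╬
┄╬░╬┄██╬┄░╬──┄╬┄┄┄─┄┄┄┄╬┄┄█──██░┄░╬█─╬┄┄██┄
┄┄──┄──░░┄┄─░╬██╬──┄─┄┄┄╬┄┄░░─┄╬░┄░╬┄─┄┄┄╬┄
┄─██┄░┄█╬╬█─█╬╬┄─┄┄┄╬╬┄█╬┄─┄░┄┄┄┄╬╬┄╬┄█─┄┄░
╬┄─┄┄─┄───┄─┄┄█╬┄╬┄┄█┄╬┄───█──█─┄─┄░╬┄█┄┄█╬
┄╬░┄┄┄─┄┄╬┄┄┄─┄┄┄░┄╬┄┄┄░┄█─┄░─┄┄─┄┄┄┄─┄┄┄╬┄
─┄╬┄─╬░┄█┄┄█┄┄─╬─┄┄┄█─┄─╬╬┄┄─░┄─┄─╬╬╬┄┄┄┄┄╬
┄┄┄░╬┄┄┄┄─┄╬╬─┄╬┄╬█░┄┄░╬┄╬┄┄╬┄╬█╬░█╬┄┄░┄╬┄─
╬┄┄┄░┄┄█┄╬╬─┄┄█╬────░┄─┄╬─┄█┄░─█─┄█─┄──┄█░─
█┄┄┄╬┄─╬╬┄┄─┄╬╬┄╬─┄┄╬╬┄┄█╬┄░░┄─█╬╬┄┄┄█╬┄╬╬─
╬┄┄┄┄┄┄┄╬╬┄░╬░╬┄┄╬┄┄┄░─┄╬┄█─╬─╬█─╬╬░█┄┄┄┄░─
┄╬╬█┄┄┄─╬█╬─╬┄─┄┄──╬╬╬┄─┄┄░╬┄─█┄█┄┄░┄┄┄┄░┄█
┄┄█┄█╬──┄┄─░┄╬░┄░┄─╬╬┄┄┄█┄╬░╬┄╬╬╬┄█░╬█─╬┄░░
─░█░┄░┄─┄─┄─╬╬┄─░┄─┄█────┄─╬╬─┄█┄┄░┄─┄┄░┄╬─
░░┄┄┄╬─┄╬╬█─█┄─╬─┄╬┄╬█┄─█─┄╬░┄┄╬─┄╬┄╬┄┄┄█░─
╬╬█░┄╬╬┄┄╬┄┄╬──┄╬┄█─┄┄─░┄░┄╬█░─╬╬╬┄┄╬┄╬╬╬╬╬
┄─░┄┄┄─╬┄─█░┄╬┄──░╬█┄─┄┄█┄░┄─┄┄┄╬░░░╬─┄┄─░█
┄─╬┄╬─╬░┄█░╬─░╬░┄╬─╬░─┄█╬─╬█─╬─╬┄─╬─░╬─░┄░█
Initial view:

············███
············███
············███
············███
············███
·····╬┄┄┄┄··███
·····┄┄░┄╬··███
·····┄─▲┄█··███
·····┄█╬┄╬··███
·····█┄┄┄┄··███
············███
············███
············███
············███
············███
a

·············██
·············██
·············██
·············██
·············██
·····╬╬┄┄┄┄··██
·····╬┄┄░┄╬··██
·····─┄▲─┄█··██
·····┄┄█╬┄╬··██
·····░█┄┄┄┄··██
·············██
·············██
·············██
·············██
·············██

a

··············█
··············█
··············█
··············█
··············█
·····╬╬╬┄┄┄┄··█
·····█╬┄┄░┄╬··█
·····█─▲──┄█··█
·····┄┄┄█╬┄╬··█
·····╬░█┄┄┄┄··█
··············█
··············█
··············█
··············█
··············█

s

··············█
··············█
··············█
··············█
·····╬╬╬┄┄┄┄··█
·····█╬┄┄░┄╬··█
·····█─┄──┄█··█
·····┄┄▲█╬┄╬··█
·····╬░█┄┄┄┄··█
·····┄░┄┄┄····█
··············█
··············█
··············█
··············█
··············█

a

···············
···············
···············
···············
······╬╬╬┄┄┄┄··
·····░█╬┄┄░┄╬··
·····┄█─┄──┄█··
·····╬┄▲┄█╬┄╬··
·····╬╬░█┄┄┄┄··
·····┄┄░┄┄┄····
···············
···············
···············
···············
···············

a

···············
···············
···············
···············
·······╬╬╬┄┄┄┄·
·····╬░█╬┄┄░┄╬·
·····─┄█─┄──┄█·
·····╬╬▲┄┄█╬┄╬·
·····─╬╬░█┄┄┄┄·
·····█┄┄░┄┄┄···
···············
···············
···············
···············
···············

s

···············
···············
···············
·······╬╬╬┄┄┄┄·
·····╬░█╬┄┄░┄╬·
·····─┄█─┄──┄█·
·····╬╬┄┄┄█╬┄╬·
·····─╬▲░█┄┄┄┄·
·····█┄┄░┄┄┄···
·····╬┄█░╬·····
···············
···············
···············
···············
···············

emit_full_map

··╬╬╬┄┄┄┄
╬░█╬┄┄░┄╬
─┄█─┄──┄█
╬╬┄┄┄█╬┄╬
─╬▲░█┄┄┄┄
█┄┄░┄┄┄··
╬┄█░╬····

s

···············
···············
·······╬╬╬┄┄┄┄·
·····╬░█╬┄┄░┄╬·
·····─┄█─┄──┄█·
·····╬╬┄┄┄█╬┄╬·
·····─╬╬░█┄┄┄┄·
·····█┄▲░┄┄┄···
·····╬┄█░╬·····
·····┄┄░┄─·····
···············
···············
···············
···············
███████████████

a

···············
···············
········╬╬╬┄┄┄┄
······╬░█╬┄┄░┄╬
······─┄█─┄──┄█
·····█╬╬┄┄┄█╬┄╬
·····█─╬╬░█┄┄┄┄
·····┄█▲┄░┄┄┄··
·····╬╬┄█░╬····
·····█┄┄░┄─····
···············
···············
···············
···············
███████████████

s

···············
········╬╬╬┄┄┄┄
······╬░█╬┄┄░┄╬
······─┄█─┄──┄█
·····█╬╬┄┄┄█╬┄╬
·····█─╬╬░█┄┄┄┄
·····┄█┄┄░┄┄┄··
·····╬╬▲█░╬····
·····█┄┄░┄─····
·····╬─┄╬┄·····
···············
···············
···············
███████████████
███████████████

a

···············
·········╬╬╬┄┄┄
·······╬░█╬┄┄░┄
·······─┄█─┄──┄
······█╬╬┄┄┄█╬┄
·····╬█─╬╬░█┄┄┄
·····█┄█┄┄░┄┄┄·
·····╬╬▲┄█░╬···
·····┄█┄┄░┄─···
·····┄╬─┄╬┄····
···············
···············
···············
███████████████
███████████████

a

···············
··········╬╬╬┄┄
········╬░█╬┄┄░
········─┄█─┄──
·······█╬╬┄┄┄█╬
·····─╬█─╬╬░█┄┄
·····─█┄█┄┄░┄┄┄
·····┄╬▲╬┄█░╬··
·····─┄█┄┄░┄─··
·····┄┄╬─┄╬┄···
···············
···············
···············
███████████████
███████████████

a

···············
···········╬╬╬┄
·········╬░█╬┄┄
·········─┄█─┄─
········█╬╬┄┄┄█
·····╬─╬█─╬╬░█┄
·····┄─█┄█┄┄░┄┄
·····╬┄▲╬╬┄█░╬·
·····╬─┄█┄┄░┄─·
·····░┄┄╬─┄╬┄··
···············
···············
···············
███████████████
███████████████

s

···········╬╬╬┄
·········╬░█╬┄┄
·········─┄█─┄─
········█╬╬┄┄┄█
·····╬─╬█─╬╬░█┄
·····┄─█┄█┄┄░┄┄
·····╬┄╬╬╬┄█░╬·
·····╬─▲█┄┄░┄─·
·····░┄┄╬─┄╬┄··
·····█░─╬╬·····
···············
···············
███████████████
███████████████
███████████████

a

············╬╬╬
··········╬░█╬┄
··········─┄█─┄
·········█╬╬┄┄┄
······╬─╬█─╬╬░█
·····╬┄─█┄█┄┄░┄
·····░╬┄╬╬╬┄█░╬
·····╬╬▲┄█┄┄░┄─
·····╬░┄┄╬─┄╬┄·
·····╬█░─╬╬····
···············
···············
███████████████
███████████████
███████████████

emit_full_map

·······╬╬╬┄┄┄┄
·····╬░█╬┄┄░┄╬
·····─┄█─┄──┄█
····█╬╬┄┄┄█╬┄╬
·╬─╬█─╬╬░█┄┄┄┄
╬┄─█┄█┄┄░┄┄┄··
░╬┄╬╬╬┄█░╬····
╬╬▲┄█┄┄░┄─····
╬░┄┄╬─┄╬┄·····
╬█░─╬╬········


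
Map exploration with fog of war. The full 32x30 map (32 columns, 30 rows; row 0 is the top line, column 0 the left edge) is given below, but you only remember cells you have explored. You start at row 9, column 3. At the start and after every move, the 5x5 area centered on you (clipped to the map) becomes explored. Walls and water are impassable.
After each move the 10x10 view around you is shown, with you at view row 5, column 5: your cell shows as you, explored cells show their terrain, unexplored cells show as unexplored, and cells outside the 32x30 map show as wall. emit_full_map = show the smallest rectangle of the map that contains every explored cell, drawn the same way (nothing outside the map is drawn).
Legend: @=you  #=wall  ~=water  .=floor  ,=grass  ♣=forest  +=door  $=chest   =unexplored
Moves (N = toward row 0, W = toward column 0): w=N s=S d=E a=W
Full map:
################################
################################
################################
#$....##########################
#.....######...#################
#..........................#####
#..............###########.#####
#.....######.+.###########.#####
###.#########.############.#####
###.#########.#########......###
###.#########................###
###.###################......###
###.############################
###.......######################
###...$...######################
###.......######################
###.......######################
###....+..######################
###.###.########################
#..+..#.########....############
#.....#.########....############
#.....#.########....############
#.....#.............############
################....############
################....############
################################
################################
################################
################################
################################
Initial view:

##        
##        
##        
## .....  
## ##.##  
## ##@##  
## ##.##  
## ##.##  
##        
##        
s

##        
##        
## .....  
## ##.##  
## ##.##  
## ##@##  
## ##.##  
## ##.##  
##        
##        

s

##        
## .....  
## ##.##  
## ##.##  
## ##.##  
## ##@##  
## ##.##  
## ##...  
##        
##        

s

## .....  
## ##.##  
## ##.##  
## ##.##  
## ##.##  
## ##@##  
## ##...  
## ##...  
##        
##        

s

## ##.##  
## ##.##  
## ##.##  
## ##.##  
## ##.##  
## ##@..  
## ##...  
## ##...  
##        
##        

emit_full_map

.....
##.##
##.##
##.##
##.##
##.##
##@..
##...
##...

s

## ##.##  
## ##.##  
## ##.##  
## ##.##  
## ##...  
## ##@..  
## ##...  
## ##...  
##        
##        

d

# ##.##   
# ##.##   
# ##.##   
# ##.###  
# ##....  
# ##.@.$  
# ##....  
# ##....  
#         
#         

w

# ##.##   
# ##.##   
# ##.##   
# ##.###  
# ##.###  
# ##.@..  
# ##...$  
# ##....  
# ##....  
#         

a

## ##.##  
## ##.##  
## ##.##  
## ##.### 
## ##.### 
## ##@... 
## ##...$ 
## ##.... 
## ##.... 
##        

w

## .....  
## ##.##  
## ##.##  
## ##.##  
## ##.### 
## ##@### 
## ##.... 
## ##...$ 
## ##.... 
## ##.... 

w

##        
## .....  
## ##.##  
## ##.##  
## ##.##  
## ##@### 
## ##.### 
## ##.... 
## ##...$ 
## ##.... 

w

##        
##        
## .....  
## ##.##  
## ##.##  
## ##@##  
## ##.### 
## ##.### 
## ##.... 
## ##...$ 

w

##        
##        
##        
## .....  
## ##.##  
## ##@##  
## ##.##  
## ##.### 
## ##.### 
## ##.... 

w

##        
##        
##        
## .....  
## .....  
## ##@##  
## ##.##  
## ##.##  
## ##.### 
## ##.### 

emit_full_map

..... 
..... 
##@## 
##.## 
##.## 
##.###
##.###
##....
##...$
##....
##....

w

##        
##        
##        
## .....  
## .....  
## ..@..  
## ##.##  
## ##.##  
## ##.##  
## ##.### 

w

##        
##        
##        
## .....  
## .....  
## ..@..  
## .....  
## ##.##  
## ##.##  
## ##.##  

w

##        
##        
##        
## $....  
## .....  
## ..@..  
## .....  
## .....  
## ##.##  
## ##.##  

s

##        
##        
## $....  
## .....  
## .....  
## ..@..  
## .....  
## ##.##  
## ##.##  
## ##.##  

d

#         
#         
# $....   
# .....#  
# ......  
# ...@..  
# .....#  
# ##.###  
# ##.##   
# ##.##   

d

          
          
 $....    
 .....##  
 .......  
 ....@..  
 .....##  
 ##.####  
 ##.##    
 ##.##    

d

          
          
$....     
.....###  
........  
.....@..  
.....###  
##.#####  
##.##     
##.##     

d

          
          
....      
....####  
........  
.....@..  
....####  
#.######  
#.##      
#.##      

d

          
          
...       
...#####  
........  
.....@..  
...#####  
.#######  
.##       
.##       

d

          
          
..        
..######  
........  
.....@..  
..######  
########  
##        
##        

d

          
          
.         
.######.  
........  
.....@..  
.######.  
########  
#         
#         

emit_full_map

$....       
.....######.
............
.........@..
.....######.
##.#########
##.##       
##.##       
##.###      
##.###      
##....      
##...$      
##....      
##....      

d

          
          
          
######..  
........  
.....@..  
######.+  
#######.  
          
          

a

          
          
.         
.######.. 
......... 
.....@... 
.######.+ 
########. 
#         
#         

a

          
          
..        
..######..
..........
.....@....
..######.+
#########.
##        
##        

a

          
          
...       
...######.
..........
.....@....
...######.
.#########
.##       
.##       

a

          
          
....      
....######
..........
.....@....
....######
#.########
#.##      
#.##      

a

          
          
$....     
.....#####
..........
.....@....
.....#####
##.#######
##.##     
##.##     

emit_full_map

$....        
.....######..
.............
.....@.......
.....######.+
##.#########.
##.##        
##.##        
##.###       
##.###       
##....       
##...$       
##....       
##....       

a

          
          
 $....    
 .....####
 .........
 ....@....
 .....####
 ##.######
 ##.##    
 ##.##    

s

          
 $....    
 .....####
 .........
 .........
 ....@####
 ##.######
 ##.####  
 ##.##    
 ##.###   

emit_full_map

$....        
.....######..
.............
.............
....@######.+
##.#########.
##.####      
##.##        
##.###       
##.###       
##....       
##...$       
##....       
##....       


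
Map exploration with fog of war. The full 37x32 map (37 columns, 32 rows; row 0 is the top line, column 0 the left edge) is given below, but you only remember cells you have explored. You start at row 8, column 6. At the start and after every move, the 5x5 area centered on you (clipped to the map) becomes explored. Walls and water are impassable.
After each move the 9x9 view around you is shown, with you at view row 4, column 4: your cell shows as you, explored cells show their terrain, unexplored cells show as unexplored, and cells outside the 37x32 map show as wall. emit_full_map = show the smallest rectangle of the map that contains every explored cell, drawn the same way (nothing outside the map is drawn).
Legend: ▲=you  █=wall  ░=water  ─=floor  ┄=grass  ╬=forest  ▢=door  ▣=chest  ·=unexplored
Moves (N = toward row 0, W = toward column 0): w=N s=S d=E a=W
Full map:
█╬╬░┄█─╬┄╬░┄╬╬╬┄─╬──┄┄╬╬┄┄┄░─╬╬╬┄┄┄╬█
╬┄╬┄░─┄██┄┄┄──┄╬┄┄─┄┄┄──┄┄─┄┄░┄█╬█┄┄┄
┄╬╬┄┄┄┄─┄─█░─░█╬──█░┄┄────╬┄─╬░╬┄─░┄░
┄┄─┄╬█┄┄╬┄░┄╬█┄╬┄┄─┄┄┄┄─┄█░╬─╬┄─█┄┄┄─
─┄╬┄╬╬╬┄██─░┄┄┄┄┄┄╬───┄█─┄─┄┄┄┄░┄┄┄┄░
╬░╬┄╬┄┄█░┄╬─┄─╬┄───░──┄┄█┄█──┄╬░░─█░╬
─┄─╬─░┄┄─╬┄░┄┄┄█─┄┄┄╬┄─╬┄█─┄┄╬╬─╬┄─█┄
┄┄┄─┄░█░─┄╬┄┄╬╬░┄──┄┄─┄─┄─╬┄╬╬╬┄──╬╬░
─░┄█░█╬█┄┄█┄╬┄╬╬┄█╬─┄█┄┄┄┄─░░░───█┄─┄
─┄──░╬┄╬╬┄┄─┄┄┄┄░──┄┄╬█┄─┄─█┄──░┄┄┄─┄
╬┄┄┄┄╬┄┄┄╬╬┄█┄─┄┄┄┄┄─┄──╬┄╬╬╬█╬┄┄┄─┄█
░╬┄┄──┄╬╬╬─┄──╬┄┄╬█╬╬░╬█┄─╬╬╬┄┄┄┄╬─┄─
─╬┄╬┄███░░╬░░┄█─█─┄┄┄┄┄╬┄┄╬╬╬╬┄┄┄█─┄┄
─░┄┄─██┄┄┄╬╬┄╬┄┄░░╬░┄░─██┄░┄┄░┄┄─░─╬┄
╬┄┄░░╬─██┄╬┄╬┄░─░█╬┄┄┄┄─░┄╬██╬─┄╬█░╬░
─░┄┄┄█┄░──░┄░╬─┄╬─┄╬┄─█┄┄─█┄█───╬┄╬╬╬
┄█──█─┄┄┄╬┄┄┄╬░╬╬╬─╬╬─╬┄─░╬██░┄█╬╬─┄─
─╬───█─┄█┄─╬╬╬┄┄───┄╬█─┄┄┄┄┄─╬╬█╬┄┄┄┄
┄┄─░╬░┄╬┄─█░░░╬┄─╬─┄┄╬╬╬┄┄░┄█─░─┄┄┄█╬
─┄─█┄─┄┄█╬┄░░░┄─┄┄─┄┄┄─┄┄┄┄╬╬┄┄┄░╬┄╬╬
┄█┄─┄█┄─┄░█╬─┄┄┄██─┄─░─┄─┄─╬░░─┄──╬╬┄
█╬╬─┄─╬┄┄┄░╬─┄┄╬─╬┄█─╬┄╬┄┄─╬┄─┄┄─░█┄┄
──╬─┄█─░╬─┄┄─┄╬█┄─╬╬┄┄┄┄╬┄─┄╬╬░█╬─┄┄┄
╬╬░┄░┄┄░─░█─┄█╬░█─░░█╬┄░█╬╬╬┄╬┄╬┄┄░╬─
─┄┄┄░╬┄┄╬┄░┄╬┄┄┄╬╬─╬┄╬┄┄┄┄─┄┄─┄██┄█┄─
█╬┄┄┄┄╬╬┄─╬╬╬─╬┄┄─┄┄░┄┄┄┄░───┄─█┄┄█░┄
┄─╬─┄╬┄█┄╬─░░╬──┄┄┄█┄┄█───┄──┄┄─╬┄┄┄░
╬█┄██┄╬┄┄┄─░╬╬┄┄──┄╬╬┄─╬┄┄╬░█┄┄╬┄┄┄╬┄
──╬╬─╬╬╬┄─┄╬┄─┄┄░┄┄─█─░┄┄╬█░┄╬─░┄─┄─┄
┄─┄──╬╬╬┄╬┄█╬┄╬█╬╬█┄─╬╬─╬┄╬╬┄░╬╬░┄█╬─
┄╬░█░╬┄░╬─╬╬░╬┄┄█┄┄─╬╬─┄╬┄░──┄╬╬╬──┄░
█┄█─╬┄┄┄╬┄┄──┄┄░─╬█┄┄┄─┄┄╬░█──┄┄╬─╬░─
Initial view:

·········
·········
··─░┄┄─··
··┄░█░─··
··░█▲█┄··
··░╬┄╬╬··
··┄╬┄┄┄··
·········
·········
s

·········
··─░┄┄─··
··┄░█░─··
··░█╬█┄··
··░╬▲╬╬··
··┄╬┄┄┄··
··──┄╬╬··
·········
·········

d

·········
·─░┄┄─···
·┄░█░─┄··
·░█╬█┄┄··
·░╬┄▲╬┄··
·┄╬┄┄┄╬··
·──┄╬╬╬··
·········
·········

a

·········
··─░┄┄─··
··┄░█░─┄·
··░█╬█┄┄·
··░╬▲╬╬┄·
··┄╬┄┄┄╬·
··──┄╬╬╬·
·········
·········

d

·········
·─░┄┄─···
·┄░█░─┄··
·░█╬█┄┄··
·░╬┄▲╬┄··
·┄╬┄┄┄╬··
·──┄╬╬╬··
·········
·········

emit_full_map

─░┄┄─·
┄░█░─┄
░█╬█┄┄
░╬┄▲╬┄
┄╬┄┄┄╬
──┄╬╬╬

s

·─░┄┄─···
·┄░█░─┄··
·░█╬█┄┄··
·░╬┄╬╬┄··
·┄╬┄▲┄╬··
·──┄╬╬╬··
··███░░··
·········
·········

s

·┄░█░─┄··
·░█╬█┄┄··
·░╬┄╬╬┄··
·┄╬┄┄┄╬··
·──┄▲╬╬··
··███░░··
··██┄┄┄··
·········
·········

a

··┄░█░─┄·
··░█╬█┄┄·
··░╬┄╬╬┄·
··┄╬┄┄┄╬·
··──▲╬╬╬·
··┄███░░·
··─██┄┄┄·
·········
·········

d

·┄░█░─┄··
·░█╬█┄┄··
·░╬┄╬╬┄··
·┄╬┄┄┄╬··
·──┄▲╬╬··
·┄███░░··
·─██┄┄┄··
·········
·········

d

┄░█░─┄···
░█╬█┄┄···
░╬┄╬╬┄┄··
┄╬┄┄┄╬╬··
──┄╬▲╬─··
┄███░░╬··
─██┄┄┄╬··
·········
·········

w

─░┄┄─····
┄░█░─┄···
░█╬█┄┄█··
░╬┄╬╬┄┄··
┄╬┄┄▲╬╬··
──┄╬╬╬─··
┄███░░╬··
─██┄┄┄╬··
·········

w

·········
─░┄┄─····
┄░█░─┄╬··
░█╬█┄┄█··
░╬┄╬▲┄┄··
┄╬┄┄┄╬╬··
──┄╬╬╬─··
┄███░░╬··
─██┄┄┄╬··

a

·········
·─░┄┄─···
·┄░█░─┄╬·
·░█╬█┄┄█·
·░╬┄▲╬┄┄·
·┄╬┄┄┄╬╬·
·──┄╬╬╬─·
·┄███░░╬·
·─██┄┄┄╬·

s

·─░┄┄─···
·┄░█░─┄╬·
·░█╬█┄┄█·
·░╬┄╬╬┄┄·
·┄╬┄▲┄╬╬·
·──┄╬╬╬─·
·┄███░░╬·
·─██┄┄┄╬·
·········

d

─░┄┄─····
┄░█░─┄╬··
░█╬█┄┄█··
░╬┄╬╬┄┄··
┄╬┄┄▲╬╬··
──┄╬╬╬─··
┄███░░╬··
─██┄┄┄╬··
·········

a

·─░┄┄─···
·┄░█░─┄╬·
·░█╬█┄┄█·
·░╬┄╬╬┄┄·
·┄╬┄▲┄╬╬·
·──┄╬╬╬─·
·┄███░░╬·
·─██┄┄┄╬·
·········

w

·········
·─░┄┄─···
·┄░█░─┄╬·
·░█╬█┄┄█·
·░╬┄▲╬┄┄·
·┄╬┄┄┄╬╬·
·──┄╬╬╬─·
·┄███░░╬·
·─██┄┄┄╬·

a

·········
··─░┄┄─··
··┄░█░─┄╬
··░█╬█┄┄█
··░╬▲╬╬┄┄
··┄╬┄┄┄╬╬
··──┄╬╬╬─
··┄███░░╬
··─██┄┄┄╬
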